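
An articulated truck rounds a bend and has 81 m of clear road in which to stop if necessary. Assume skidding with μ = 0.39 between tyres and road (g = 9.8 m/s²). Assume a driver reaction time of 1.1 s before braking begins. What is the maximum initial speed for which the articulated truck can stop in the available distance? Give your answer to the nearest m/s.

a = μg = 0.39 × 9.8 = 3.822 m/s².
Stopping distance: v·t_r + v²/(2a) = 81 with t_r = 1.1 s and a = 3.822 m/s².
So v² + 8.408 v − 619.16 = 0.
Positive root: v = −a·t_r + √((a·t_r)² + 2a·d) = −4.204 + √(17.674 + 619.16) = 21.0316 m/s.

Maximum speed ≈ 21 m/s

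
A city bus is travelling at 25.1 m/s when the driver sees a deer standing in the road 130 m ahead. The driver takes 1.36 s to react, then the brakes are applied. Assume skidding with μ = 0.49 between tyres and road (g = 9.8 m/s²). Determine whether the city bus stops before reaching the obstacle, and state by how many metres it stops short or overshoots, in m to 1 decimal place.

a = μg = 0.49 × 9.8 = 4.802 m/s².
Reaction distance = 25.1000 × 1.36 = 34.136 m.
Braking distance = v²/(2a) = 630.010 / 9.604 = 65.599 m.
Total stopping distance = 34.136 + 65.599 = 99.735 m, vs 130 m available — it stops with 130 − 99.735 = 30.265 m to spare.

Yes — it stops 30.3 m short of the obstacle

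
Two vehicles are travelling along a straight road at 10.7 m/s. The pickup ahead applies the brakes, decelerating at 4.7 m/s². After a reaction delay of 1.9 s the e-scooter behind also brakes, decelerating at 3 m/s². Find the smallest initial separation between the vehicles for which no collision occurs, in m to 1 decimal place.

Minimum gap ≈ 27.2 m

Leader travels v²/(2a_L) = 114.490 / 9.400 = 12.180 m before stopping.
Follower covers v·t_r = 10.7000 × 1.9 = 20.330 m while reacting, then v²/(2a_F) = 114.490 / 6.000 = 19.082 m while braking, for a total of 20.330 + 19.082 = 39.412 m.
Since a_F ≤ a_L and the follower starts braking later, the follower is never slower than the leader, so the closest approach is when both have stopped.
Minimum gap = 39.412 − 12.180 = 27.232 m.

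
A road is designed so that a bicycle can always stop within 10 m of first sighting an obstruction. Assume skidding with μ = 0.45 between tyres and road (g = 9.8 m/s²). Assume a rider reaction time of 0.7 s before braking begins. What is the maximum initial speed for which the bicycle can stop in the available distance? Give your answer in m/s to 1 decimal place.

Maximum speed ≈ 6.8 m/s

a = μg = 0.45 × 9.8 = 4.410 m/s².
Stopping distance: v·t_r + v²/(2a) = 10 with t_r = 0.7 s and a = 4.410 m/s².
So v² + 6.174 v − 88.20 = 0.
Positive root: v = −a·t_r + √((a·t_r)² + 2a·d) = −3.087 + √(9.530 + 88.20) = 6.7988 m/s.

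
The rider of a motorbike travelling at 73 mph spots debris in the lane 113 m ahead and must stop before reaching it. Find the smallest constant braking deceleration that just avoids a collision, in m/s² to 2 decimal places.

Required deceleration ≈ 4.71 m/s²

73 mph × 0.44704 = 32.6339 m/s.
v² = 2a·d ⇒ a = v²/(2d) = 32.6339² / (2 × 113.000) = 1064.971 / 226.000 = 4.7123 m/s².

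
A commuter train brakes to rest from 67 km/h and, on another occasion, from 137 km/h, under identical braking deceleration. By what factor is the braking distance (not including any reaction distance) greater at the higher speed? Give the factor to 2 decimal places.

Braking distance d = v²/(2a), so with a fixed, d ∝ v².
Factor = (137/67)² = 2.0448² = 4.1812.

Factor ≈ 4.18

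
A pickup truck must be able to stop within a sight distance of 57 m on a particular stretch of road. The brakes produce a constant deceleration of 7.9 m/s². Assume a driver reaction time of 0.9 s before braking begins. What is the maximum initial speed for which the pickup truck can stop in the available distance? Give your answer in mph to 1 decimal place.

Stopping distance: v·t_r + v²/(2a) = 57 with t_r = 0.9 s and a = 7.900 m/s².
So v² + 14.220 v − 900.60 = 0.
Positive root: v = −a·t_r + √((a·t_r)² + 2a·d) = −7.110 + √(50.552 + 900.60) = 23.7308 m/s.
23.7308 m/s ÷ 0.44704 = 53.084 mph.

Maximum speed ≈ 53.1 mph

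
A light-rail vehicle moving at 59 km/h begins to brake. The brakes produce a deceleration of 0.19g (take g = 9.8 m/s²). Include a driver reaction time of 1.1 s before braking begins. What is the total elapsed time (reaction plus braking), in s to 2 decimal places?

59 km/h ÷ 3.6 = 16.3889 m/s.
a = 0.19 × 9.8 = 1.862 m/s².
Braking time = v/a = 16.3889 / 1.862 = 8.802 s.
Total = 1.1 + 8.802 = 9.902 s.

Total time ≈ 9.90 s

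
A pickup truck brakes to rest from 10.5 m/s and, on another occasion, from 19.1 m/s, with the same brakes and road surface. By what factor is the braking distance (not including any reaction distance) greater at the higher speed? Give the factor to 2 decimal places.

Braking distance d = v²/(2a), so with a fixed, d ∝ v².
Factor = (19.1/10.5)² = 1.8190² = 3.3088.

Factor ≈ 3.31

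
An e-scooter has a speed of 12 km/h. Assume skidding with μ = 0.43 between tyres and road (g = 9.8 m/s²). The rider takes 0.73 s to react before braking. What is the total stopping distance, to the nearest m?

Total stopping distance ≈ 4 m

12 km/h ÷ 3.6 = 3.3333 m/s.
a = μg = 0.43 × 9.8 = 4.214 m/s².
Reaction distance = v·t_r = 3.3333 × 0.73 = 2.433 m.
Braking distance = v²/(2a) = 3.3333² / (2 × 4.214) = 11.111 / 8.428 = 1.318 m.
Total = 2.433 + 1.318 = 3.751 m.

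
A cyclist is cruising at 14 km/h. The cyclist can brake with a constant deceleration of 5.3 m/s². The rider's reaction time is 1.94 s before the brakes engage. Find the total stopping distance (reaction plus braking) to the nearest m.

14 km/h ÷ 3.6 = 3.8889 m/s.
Reaction distance = v·t_r = 3.8889 × 1.94 = 7.544 m.
Braking distance = v²/(2a) = 3.8889² / (2 × 5.300) = 15.124 / 10.600 = 1.427 m.
Total = 7.544 + 1.427 = 8.971 m.

Total stopping distance ≈ 9 m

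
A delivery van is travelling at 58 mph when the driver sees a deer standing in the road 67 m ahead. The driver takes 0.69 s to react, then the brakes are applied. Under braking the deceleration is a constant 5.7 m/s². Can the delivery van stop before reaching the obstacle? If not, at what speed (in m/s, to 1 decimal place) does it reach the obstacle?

No — it strikes the obstacle at 10.6 m/s

58 mph × 0.44704 = 25.9283 m/s.
Reaction distance = 25.9283 × 0.69 = 17.891 m.
Braking distance needed to stop: v²/(2a) = 672.277 / 11.400 = 58.972 m, so total needed = 17.891 + 58.972 = 76.863 m > 67 m — it cannot stop.
Distance remaining when braking begins: 67 − 17.891 = 49.109 m.
v² = v₀² − 2a·d = 672.277 − 2 × 5.700 × 49.109 = 112.434 m²/s².
v = √112.434 = 10.603 m/s.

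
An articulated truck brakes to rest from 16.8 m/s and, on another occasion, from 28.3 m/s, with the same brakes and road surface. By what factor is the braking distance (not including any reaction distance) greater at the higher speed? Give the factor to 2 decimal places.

Braking distance d = v²/(2a), so with a fixed, d ∝ v².
Factor = (28.3/16.8)² = 1.6845² = 2.8375.

Factor ≈ 2.84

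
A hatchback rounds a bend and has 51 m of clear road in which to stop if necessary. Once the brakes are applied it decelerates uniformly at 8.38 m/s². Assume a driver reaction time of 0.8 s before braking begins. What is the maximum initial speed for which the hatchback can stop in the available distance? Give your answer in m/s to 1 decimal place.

Maximum speed ≈ 23.3 m/s

Stopping distance: v·t_r + v²/(2a) = 51 with t_r = 0.8 s and a = 8.380 m/s².
So v² + 13.408 v − 854.76 = 0.
Positive root: v = −a·t_r + √((a·t_r)² + 2a·d) = −6.704 + √(44.944 + 854.76) = 23.2911 m/s.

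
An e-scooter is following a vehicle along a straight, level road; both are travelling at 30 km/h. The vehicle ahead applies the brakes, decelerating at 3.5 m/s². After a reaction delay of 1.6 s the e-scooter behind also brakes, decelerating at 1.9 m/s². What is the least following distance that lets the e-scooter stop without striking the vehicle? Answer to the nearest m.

Minimum gap ≈ 22 m

30 km/h ÷ 3.6 = 8.3333 m/s.
Leader travels v²/(2a_L) = 69.444 / 7.000 = 9.921 m before stopping.
Follower covers v·t_r = 8.3333 × 1.6 = 13.333 m while reacting, then v²/(2a_F) = 69.444 / 3.800 = 18.275 m while braking, for a total of 13.333 + 18.275 = 31.608 m.
Since a_F ≤ a_L and the follower starts braking later, the follower is never slower than the leader, so the closest approach is when both have stopped.
Minimum gap = 31.608 − 9.921 = 21.687 m.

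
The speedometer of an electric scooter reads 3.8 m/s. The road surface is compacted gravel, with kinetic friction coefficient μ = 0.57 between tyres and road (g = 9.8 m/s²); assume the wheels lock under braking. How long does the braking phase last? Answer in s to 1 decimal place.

Braking time ≈ 0.7 s

a = μg = 0.57 × 9.8 = 5.586 m/s².
Braking time = v/a = 3.8000 / 5.586 = 0.680 s.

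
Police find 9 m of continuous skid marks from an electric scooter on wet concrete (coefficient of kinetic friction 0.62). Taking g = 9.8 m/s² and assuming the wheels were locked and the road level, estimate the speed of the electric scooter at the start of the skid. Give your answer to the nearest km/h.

Deceleration a = μg = 0.62 × 9.8 = 6.076 m/s².
v = √(2a·d) = √(2 × 6.076 × 9) = √109.368 = 10.4579 m/s.
= 10.4579 × 3.6 = 37.648 km/h.

Initial speed ≈ 38 km/h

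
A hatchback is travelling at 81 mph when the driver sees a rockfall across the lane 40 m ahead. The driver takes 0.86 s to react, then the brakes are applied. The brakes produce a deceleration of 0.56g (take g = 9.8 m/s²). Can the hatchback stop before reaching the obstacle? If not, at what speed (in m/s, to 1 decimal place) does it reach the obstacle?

No — it strikes the obstacle at 34.8 m/s

81 mph × 0.44704 = 36.2102 m/s.
a = 0.56 × 9.8 = 5.488 m/s².
Reaction distance = 36.2102 × 0.86 = 31.141 m.
Braking distance needed to stop: v²/(2a) = 1311.179 / 10.976 = 119.459 m, so total needed = 31.141 + 119.459 = 150.600 m > 40 m — it cannot stop.
Distance remaining when braking begins: 40 − 31.141 = 8.859 m.
v² = v₀² − 2a·d = 1311.179 − 2 × 5.488 × 8.859 = 1213.943 m²/s².
v = √1213.943 = 34.842 m/s.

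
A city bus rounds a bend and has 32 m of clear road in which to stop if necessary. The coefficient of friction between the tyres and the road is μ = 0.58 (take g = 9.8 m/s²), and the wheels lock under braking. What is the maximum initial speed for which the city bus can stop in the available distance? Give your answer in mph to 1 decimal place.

a = μg = 0.58 × 9.8 = 5.684 m/s².
v²/(2a) = d ⇒ v = √(2 × 5.684 × 32) = √363.78 = 19.0730 m/s.
19.0730 m/s ÷ 0.44704 = 42.665 mph.

Maximum speed ≈ 42.7 mph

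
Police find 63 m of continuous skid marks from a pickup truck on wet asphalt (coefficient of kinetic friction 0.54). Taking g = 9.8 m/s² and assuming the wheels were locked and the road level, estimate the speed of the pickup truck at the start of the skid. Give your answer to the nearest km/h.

Deceleration a = μg = 0.54 × 9.8 = 5.292 m/s².
v = √(2a·d) = √(2 × 5.292 × 63) = √666.792 = 25.8223 m/s.
= 25.8223 × 3.6 = 92.960 km/h.

Initial speed ≈ 93 km/h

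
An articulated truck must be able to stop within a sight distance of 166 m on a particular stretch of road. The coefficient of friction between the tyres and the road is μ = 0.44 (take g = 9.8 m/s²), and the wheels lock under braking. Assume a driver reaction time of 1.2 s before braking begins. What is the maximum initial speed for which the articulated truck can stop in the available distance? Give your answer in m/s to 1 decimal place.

a = μg = 0.44 × 9.8 = 4.312 m/s².
Stopping distance: v·t_r + v²/(2a) = 166 with t_r = 1.2 s and a = 4.312 m/s².
So v² + 10.349 v − 1431.58 = 0.
Positive root: v = −a·t_r + √((a·t_r)² + 2a·d) = −5.174 + √(26.770 + 1431.58) = 33.0143 m/s.

Maximum speed ≈ 33.0 m/s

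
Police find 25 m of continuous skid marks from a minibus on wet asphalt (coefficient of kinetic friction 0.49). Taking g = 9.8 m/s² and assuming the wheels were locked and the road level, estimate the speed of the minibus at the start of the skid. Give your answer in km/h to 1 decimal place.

Initial speed ≈ 55.8 km/h

Deceleration a = μg = 0.49 × 9.8 = 4.802 m/s².
v = √(2a·d) = √(2 × 4.802 × 25) = √240.100 = 15.4952 m/s.
= 15.4952 × 3.6 = 55.783 km/h.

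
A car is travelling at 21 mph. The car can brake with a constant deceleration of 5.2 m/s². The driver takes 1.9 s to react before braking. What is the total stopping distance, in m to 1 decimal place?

21 mph × 0.44704 = 9.3878 m/s.
Reaction distance = v·t_r = 9.3878 × 1.9 = 17.837 m.
Braking distance = v²/(2a) = 9.3878² / (2 × 5.200) = 88.131 / 10.400 = 8.474 m.
Total = 17.837 + 8.474 = 26.311 m.

Total stopping distance ≈ 26.3 m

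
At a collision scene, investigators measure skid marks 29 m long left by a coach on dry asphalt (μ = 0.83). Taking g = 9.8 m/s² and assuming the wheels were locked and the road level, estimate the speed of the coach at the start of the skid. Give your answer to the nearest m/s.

Initial speed ≈ 22 m/s

Deceleration a = μg = 0.83 × 9.8 = 8.134 m/s².
v = √(2a·d) = √(2 × 8.134 × 29) = √471.772 = 21.7203 m/s.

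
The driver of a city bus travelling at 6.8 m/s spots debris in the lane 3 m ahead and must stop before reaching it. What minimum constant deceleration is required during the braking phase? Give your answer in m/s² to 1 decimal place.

v² = 2a·d ⇒ a = v²/(2d) = 6.8000² / (2 × 3.000) = 46.240 / 6.000 = 7.7067 m/s².

Required deceleration ≈ 7.7 m/s²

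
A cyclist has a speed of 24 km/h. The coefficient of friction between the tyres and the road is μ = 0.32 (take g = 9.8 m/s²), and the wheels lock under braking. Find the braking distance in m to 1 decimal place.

Braking distance ≈ 7.1 m

24 km/h ÷ 3.6 = 6.6667 m/s.
a = μg = 0.32 × 9.8 = 3.136 m/s².
Braking distance = v²/(2a) = 6.6667² / (2 × 3.136) = 44.445 / 6.272 = 7.086 m.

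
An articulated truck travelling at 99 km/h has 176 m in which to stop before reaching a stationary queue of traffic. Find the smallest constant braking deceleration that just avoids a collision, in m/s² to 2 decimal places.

99 km/h ÷ 3.6 = 27.5000 m/s.
v² = 2a·d ⇒ a = v²/(2d) = 27.5000² / (2 × 176.000) = 756.250 / 352.000 = 2.1484 m/s².

Required deceleration ≈ 2.15 m/s²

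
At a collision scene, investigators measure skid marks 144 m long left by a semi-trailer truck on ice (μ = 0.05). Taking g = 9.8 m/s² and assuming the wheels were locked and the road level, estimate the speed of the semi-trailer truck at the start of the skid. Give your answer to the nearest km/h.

Initial speed ≈ 43 km/h

Deceleration a = μg = 0.05 × 9.8 = 0.490 m/s².
v = √(2a·d) = √(2 × 0.490 × 144) = √141.120 = 11.8794 m/s.
= 11.8794 × 3.6 = 42.766 km/h.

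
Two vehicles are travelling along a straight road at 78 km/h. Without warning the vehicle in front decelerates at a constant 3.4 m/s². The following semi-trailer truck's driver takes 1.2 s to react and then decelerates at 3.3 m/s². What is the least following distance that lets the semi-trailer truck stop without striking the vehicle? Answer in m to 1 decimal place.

Minimum gap ≈ 28.1 m

78 km/h ÷ 3.6 = 21.6667 m/s.
Leader travels v²/(2a_L) = 469.446 / 6.800 = 69.036 m before stopping.
Follower covers v·t_r = 21.6667 × 1.2 = 26.000 m while reacting, then v²/(2a_F) = 469.446 / 6.600 = 71.128 m while braking, for a total of 26.000 + 71.128 = 97.128 m.
Since a_F ≤ a_L and the follower starts braking later, the follower is never slower than the leader, so the closest approach is when both have stopped.
Minimum gap = 97.128 − 69.036 = 28.092 m.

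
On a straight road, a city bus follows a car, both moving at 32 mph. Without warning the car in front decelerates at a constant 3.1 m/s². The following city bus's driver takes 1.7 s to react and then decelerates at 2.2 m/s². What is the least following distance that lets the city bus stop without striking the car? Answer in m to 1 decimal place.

Minimum gap ≈ 37.8 m

32 mph × 0.44704 = 14.3053 m/s.
Leader travels v²/(2a_L) = 204.642 / 6.200 = 33.007 m before stopping.
Follower covers v·t_r = 14.3053 × 1.7 = 24.319 m while reacting, then v²/(2a_F) = 204.642 / 4.400 = 46.510 m while braking, for a total of 24.319 + 46.510 = 70.829 m.
Since a_F ≤ a_L and the follower starts braking later, the follower is never slower than the leader, so the closest approach is when both have stopped.
Minimum gap = 70.829 − 33.007 = 37.822 m.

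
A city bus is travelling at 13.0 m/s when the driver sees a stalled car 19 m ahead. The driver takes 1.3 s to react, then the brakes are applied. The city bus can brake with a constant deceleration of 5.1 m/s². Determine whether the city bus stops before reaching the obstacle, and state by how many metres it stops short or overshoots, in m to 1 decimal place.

No — it overshoots by 14.5 m

Reaction distance = 13.0000 × 1.3 = 16.900 m.
Braking distance = v²/(2a) = 169.000 / 10.200 = 16.569 m.
Total stopping distance = 16.900 + 16.569 = 33.469 m, vs 19 m available — it cannot stop in time and overshoots by 33.469 − 19 = 14.469 m.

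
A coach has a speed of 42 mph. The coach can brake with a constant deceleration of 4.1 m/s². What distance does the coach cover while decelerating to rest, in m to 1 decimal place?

42 mph × 0.44704 = 18.7757 m/s.
Braking distance = v²/(2a) = 18.7757² / (2 × 4.100) = 352.527 / 8.200 = 42.991 m.

Braking distance ≈ 43.0 m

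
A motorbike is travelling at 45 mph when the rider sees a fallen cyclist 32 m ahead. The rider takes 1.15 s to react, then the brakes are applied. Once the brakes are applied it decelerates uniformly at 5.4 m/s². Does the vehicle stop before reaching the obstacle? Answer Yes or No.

45 mph × 0.44704 = 20.1168 m/s.
Reaction distance = 20.1168 × 1.15 = 23.134 m.
Braking distance = v²/(2a) = 404.686 / 10.800 = 37.471 m.
Total stopping distance = 23.134 + 37.471 = 60.605 m, vs 32 m available — it cannot stop in time and overshoots by 60.605 − 32 = 28.605 m.

No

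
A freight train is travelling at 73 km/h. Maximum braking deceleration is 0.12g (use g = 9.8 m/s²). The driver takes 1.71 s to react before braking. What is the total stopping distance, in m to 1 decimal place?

73 km/h ÷ 3.6 = 20.2778 m/s.
a = 0.12 × 9.8 = 1.176 m/s².
Reaction distance = v·t_r = 20.2778 × 1.71 = 34.675 m.
Braking distance = v²/(2a) = 20.2778² / (2 × 1.176) = 411.189 / 2.352 = 174.825 m.
Total = 34.675 + 174.825 = 209.500 m.

Total stopping distance ≈ 209.5 m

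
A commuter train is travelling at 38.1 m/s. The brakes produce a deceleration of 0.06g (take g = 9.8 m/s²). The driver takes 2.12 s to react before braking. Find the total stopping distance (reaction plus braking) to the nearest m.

Total stopping distance ≈ 1315 m

a = 0.06 × 9.8 = 0.588 m/s².
Reaction distance = v·t_r = 38.1000 × 2.12 = 80.772 m.
Braking distance = v²/(2a) = 38.1000² / (2 × 0.588) = 1451.610 / 1.176 = 1234.362 m.
Total = 80.772 + 1234.362 = 1315.134 m.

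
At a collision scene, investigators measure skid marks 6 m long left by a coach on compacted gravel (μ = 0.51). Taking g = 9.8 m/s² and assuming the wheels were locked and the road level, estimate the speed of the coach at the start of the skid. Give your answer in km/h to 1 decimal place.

Initial speed ≈ 27.9 km/h

Deceleration a = μg = 0.51 × 9.8 = 4.998 m/s².
v = √(2a·d) = √(2 × 4.998 × 6) = √59.976 = 7.7444 m/s.
= 7.7444 × 3.6 = 27.880 km/h.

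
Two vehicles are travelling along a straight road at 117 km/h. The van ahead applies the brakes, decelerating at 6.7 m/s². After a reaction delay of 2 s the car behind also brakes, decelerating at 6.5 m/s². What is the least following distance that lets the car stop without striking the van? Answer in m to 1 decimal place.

117 km/h ÷ 3.6 = 32.5000 m/s.
Leader travels v²/(2a_L) = 1056.250 / 13.400 = 78.825 m before stopping.
Follower covers v·t_r = 32.5000 × 2 = 65.000 m while reacting, then v²/(2a_F) = 1056.250 / 13.000 = 81.250 m while braking, for a total of 65.000 + 81.250 = 146.250 m.
Since a_F ≤ a_L and the follower starts braking later, the follower is never slower than the leader, so the closest approach is when both have stopped.
Minimum gap = 146.250 − 78.825 = 67.425 m.

Minimum gap ≈ 67.4 m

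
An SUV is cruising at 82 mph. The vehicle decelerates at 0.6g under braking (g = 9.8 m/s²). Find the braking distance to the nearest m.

Braking distance ≈ 114 m

82 mph × 0.44704 = 36.6573 m/s.
a = 0.6 × 9.8 = 5.880 m/s².
Braking distance = v²/(2a) = 36.6573² / (2 × 5.880) = 1343.758 / 11.760 = 114.265 m.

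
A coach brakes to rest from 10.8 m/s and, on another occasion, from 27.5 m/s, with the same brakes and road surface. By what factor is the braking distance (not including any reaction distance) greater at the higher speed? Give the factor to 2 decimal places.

Braking distance d = v²/(2a), so with a fixed, d ∝ v².
Factor = (27.5/10.8)² = 2.5463² = 6.4836.

Factor ≈ 6.48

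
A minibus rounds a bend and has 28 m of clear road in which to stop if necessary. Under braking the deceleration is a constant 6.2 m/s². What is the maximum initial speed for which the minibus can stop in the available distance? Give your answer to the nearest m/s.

v²/(2a) = d ⇒ v = √(2 × 6.200 × 28) = √347.20 = 18.6333 m/s.

Maximum speed ≈ 19 m/s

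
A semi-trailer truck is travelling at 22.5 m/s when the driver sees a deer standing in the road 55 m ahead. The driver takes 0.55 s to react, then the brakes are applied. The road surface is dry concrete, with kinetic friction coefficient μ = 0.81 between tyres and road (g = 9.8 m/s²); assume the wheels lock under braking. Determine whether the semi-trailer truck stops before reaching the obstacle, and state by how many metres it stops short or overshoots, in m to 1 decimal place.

a = μg = 0.81 × 9.8 = 7.938 m/s².
Reaction distance = 22.5000 × 0.55 = 12.375 m.
Braking distance = v²/(2a) = 506.250 / 15.876 = 31.888 m.
Total stopping distance = 12.375 + 31.888 = 44.263 m, vs 55 m available — it stops with 55 − 44.263 = 10.737 m to spare.

Yes — it stops 10.7 m short of the obstacle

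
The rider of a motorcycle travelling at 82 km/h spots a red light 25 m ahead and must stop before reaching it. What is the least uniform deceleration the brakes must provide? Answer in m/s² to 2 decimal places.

82 km/h ÷ 3.6 = 22.7778 m/s.
v² = 2a·d ⇒ a = v²/(2d) = 22.7778² / (2 × 25.000) = 518.828 / 50.000 = 10.3766 m/s².

Required deceleration ≈ 10.38 m/s²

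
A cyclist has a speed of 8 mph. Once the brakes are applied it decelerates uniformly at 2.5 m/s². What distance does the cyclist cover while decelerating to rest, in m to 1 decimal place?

8 mph × 0.44704 = 3.5763 m/s.
Braking distance = v²/(2a) = 3.5763² / (2 × 2.500) = 12.790 / 5.000 = 2.558 m.

Braking distance ≈ 2.6 m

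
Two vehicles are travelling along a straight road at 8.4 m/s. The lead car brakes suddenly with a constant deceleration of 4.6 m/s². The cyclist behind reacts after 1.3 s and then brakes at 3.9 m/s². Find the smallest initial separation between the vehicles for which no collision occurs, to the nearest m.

Minimum gap ≈ 12 m

Leader travels v²/(2a_L) = 70.560 / 9.200 = 7.670 m before stopping.
Follower covers v·t_r = 8.4000 × 1.3 = 10.920 m while reacting, then v²/(2a_F) = 70.560 / 7.800 = 9.046 m while braking, for a total of 10.920 + 9.046 = 19.966 m.
Since a_F ≤ a_L and the follower starts braking later, the follower is never slower than the leader, so the closest approach is when both have stopped.
Minimum gap = 19.966 − 7.670 = 12.296 m.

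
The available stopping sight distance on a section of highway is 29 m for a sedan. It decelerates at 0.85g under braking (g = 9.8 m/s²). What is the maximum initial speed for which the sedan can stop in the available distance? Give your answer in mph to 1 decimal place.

Maximum speed ≈ 49.2 mph

a = 0.85 × 9.8 = 8.330 m/s².
v²/(2a) = d ⇒ v = √(2 × 8.330 × 29) = √483.14 = 21.9804 m/s.
21.9804 m/s ÷ 0.44704 = 49.169 mph.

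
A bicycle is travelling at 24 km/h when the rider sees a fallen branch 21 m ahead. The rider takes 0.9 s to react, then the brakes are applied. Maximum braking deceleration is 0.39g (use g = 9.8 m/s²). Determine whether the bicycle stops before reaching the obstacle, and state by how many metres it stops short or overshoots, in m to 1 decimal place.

Yes — it stops 9.2 m short of the obstacle

24 km/h ÷ 3.6 = 6.6667 m/s.
a = 0.39 × 9.8 = 3.822 m/s².
Reaction distance = 6.6667 × 0.9 = 6.000 m.
Braking distance = v²/(2a) = 44.445 / 7.644 = 5.814 m.
Total stopping distance = 6.000 + 5.814 = 11.814 m, vs 21 m available — it stops with 21 − 11.814 = 9.186 m to spare.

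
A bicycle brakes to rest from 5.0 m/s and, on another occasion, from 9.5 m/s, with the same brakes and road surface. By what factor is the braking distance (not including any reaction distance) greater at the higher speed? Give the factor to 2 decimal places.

Braking distance d = v²/(2a), so with a fixed, d ∝ v².
Factor = (9.5/5.0)² = 1.9000² = 3.6100.

Factor ≈ 3.61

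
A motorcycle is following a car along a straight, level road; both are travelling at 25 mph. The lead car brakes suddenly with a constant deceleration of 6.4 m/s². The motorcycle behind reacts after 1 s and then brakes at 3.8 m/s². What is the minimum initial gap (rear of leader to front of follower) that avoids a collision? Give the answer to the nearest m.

25 mph × 0.44704 = 11.1760 m/s.
Leader travels v²/(2a_L) = 124.903 / 12.800 = 9.758 m before stopping.
Follower covers v·t_r = 11.1760 × 1 = 11.176 m while reacting, then v²/(2a_F) = 124.903 / 7.600 = 16.435 m while braking, for a total of 11.176 + 16.435 = 27.611 m.
Since a_F ≤ a_L and the follower starts braking later, the follower is never slower than the leader, so the closest approach is when both have stopped.
Minimum gap = 27.611 − 9.758 = 17.853 m.

Minimum gap ≈ 18 m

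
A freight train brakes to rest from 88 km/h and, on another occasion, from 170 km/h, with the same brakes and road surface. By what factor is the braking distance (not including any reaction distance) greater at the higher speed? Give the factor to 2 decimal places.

Factor ≈ 3.73

Braking distance d = v²/(2a), so with a fixed, d ∝ v².
Factor = (170/88)² = 1.9318² = 3.7319.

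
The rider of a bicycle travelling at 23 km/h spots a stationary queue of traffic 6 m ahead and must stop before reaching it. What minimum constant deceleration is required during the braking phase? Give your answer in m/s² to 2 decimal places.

23 km/h ÷ 3.6 = 6.3889 m/s.
v² = 2a·d ⇒ a = v²/(2d) = 6.3889² / (2 × 6.000) = 40.818 / 12.000 = 3.4015 m/s².

Required deceleration ≈ 3.40 m/s²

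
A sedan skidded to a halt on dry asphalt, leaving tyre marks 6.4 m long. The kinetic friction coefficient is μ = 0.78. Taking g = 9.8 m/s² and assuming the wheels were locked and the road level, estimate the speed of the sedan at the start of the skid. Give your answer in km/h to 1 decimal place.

Initial speed ≈ 35.6 km/h

Deceleration a = μg = 0.78 × 9.8 = 7.644 m/s².
v = √(2a·d) = √(2 × 7.644 × 6.4) = √97.843 = 9.8916 m/s.
= 9.8916 × 3.6 = 35.610 km/h.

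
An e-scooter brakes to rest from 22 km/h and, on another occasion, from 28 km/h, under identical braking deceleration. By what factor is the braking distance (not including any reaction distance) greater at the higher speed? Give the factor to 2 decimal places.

Factor ≈ 1.62

Braking distance d = v²/(2a), so with a fixed, d ∝ v².
Factor = (28/22)² = 1.2727² = 1.6198.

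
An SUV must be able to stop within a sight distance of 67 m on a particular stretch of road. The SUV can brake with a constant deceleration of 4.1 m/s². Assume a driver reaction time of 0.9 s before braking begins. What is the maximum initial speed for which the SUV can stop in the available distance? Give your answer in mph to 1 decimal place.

Stopping distance: v·t_r + v²/(2a) = 67 with t_r = 0.9 s and a = 4.100 m/s².
So v² + 7.380 v − 549.40 = 0.
Positive root: v = −a·t_r + √((a·t_r)² + 2a·d) = −3.690 + √(13.616 + 549.40) = 20.0380 m/s.
20.0380 m/s ÷ 0.44704 = 44.824 mph.

Maximum speed ≈ 44.8 mph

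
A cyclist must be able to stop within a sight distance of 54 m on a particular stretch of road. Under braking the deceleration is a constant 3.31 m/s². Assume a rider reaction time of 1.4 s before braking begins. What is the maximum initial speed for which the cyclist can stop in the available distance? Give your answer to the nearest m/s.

Stopping distance: v·t_r + v²/(2a) = 54 with t_r = 1.4 s and a = 3.310 m/s².
So v² + 9.268 v − 357.48 = 0.
Positive root: v = −a·t_r + √((a·t_r)² + 2a·d) = −4.634 + √(21.474 + 357.48) = 14.8327 m/s.

Maximum speed ≈ 15 m/s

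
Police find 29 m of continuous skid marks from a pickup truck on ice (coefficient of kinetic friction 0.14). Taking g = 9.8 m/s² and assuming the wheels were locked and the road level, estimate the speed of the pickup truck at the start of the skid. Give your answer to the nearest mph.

Deceleration a = μg = 0.14 × 9.8 = 1.372 m/s².
v = √(2a·d) = √(2 × 1.372 × 29) = √79.576 = 8.9205 m/s.
= 8.9205 ÷ 0.44704 = 19.955 mph.

Initial speed ≈ 20 mph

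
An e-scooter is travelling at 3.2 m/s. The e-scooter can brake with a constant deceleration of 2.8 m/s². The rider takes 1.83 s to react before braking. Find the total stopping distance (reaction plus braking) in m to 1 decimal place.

Total stopping distance ≈ 7.7 m

Reaction distance = v·t_r = 3.2000 × 1.83 = 5.856 m.
Braking distance = v²/(2a) = 3.2000² / (2 × 2.800) = 10.240 / 5.600 = 1.829 m.
Total = 5.856 + 1.829 = 7.685 m.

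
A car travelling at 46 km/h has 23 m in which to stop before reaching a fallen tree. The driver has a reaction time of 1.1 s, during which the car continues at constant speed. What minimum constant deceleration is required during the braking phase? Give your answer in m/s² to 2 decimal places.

46 km/h ÷ 3.6 = 12.7778 m/s.
Distance covered during reaction = 12.7778 × 1.1 = 14.056 m.
Distance available for braking: 23 − 14.056 = 8.944 m.
v² = 2a·d ⇒ a = v²/(2d) = 12.7778² / (2 × 8.944) = 163.272 / 17.888 = 9.1275 m/s².

Required deceleration ≈ 9.13 m/s²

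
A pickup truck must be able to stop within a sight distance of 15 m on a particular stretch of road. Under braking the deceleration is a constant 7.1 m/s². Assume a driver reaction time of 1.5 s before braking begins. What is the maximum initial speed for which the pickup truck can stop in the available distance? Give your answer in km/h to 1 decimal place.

Maximum speed ≈ 26.7 km/h

Stopping distance: v·t_r + v²/(2a) = 15 with t_r = 1.5 s and a = 7.100 m/s².
So v² + 21.300 v − 213.00 = 0.
Positive root: v = −a·t_r + √((a·t_r)² + 2a·d) = −10.650 + √(113.423 + 213.00) = 7.4172 m/s.
7.4172 m/s × 3.6 = 26.702 km/h.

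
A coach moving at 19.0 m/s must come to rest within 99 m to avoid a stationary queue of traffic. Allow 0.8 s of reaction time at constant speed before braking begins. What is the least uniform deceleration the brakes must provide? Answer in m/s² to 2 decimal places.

Distance covered during reaction = 19.0000 × 0.8 = 15.200 m.
Distance available for braking: 99 − 15.200 = 83.800 m.
v² = 2a·d ⇒ a = v²/(2d) = 19.0000² / (2 × 83.800) = 361.000 / 167.600 = 2.1539 m/s².

Required deceleration ≈ 2.15 m/s²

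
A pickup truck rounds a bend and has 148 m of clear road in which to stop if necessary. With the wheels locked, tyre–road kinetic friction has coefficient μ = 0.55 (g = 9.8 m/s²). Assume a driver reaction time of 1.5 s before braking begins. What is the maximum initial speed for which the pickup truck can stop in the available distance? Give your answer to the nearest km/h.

Maximum speed ≈ 118 km/h

a = μg = 0.55 × 9.8 = 5.390 m/s².
Stopping distance: v·t_r + v²/(2a) = 148 with t_r = 1.5 s and a = 5.390 m/s².
So v² + 16.170 v − 1595.44 = 0.
Positive root: v = −a·t_r + √((a·t_r)² + 2a·d) = −8.085 + √(65.367 + 1595.44) = 32.6680 m/s.
32.6680 m/s × 3.6 = 117.605 km/h.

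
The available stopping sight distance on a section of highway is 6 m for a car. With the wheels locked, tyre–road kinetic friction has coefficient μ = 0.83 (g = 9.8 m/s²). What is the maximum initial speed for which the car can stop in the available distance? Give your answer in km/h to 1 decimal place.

Maximum speed ≈ 35.6 km/h

a = μg = 0.83 × 9.8 = 8.134 m/s².
v²/(2a) = d ⇒ v = √(2 × 8.134 × 6) = √97.61 = 9.8798 m/s.
9.8798 m/s × 3.6 = 35.567 km/h.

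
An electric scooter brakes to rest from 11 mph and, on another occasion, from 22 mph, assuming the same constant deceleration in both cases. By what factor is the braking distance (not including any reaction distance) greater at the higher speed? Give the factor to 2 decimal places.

Factor ≈ 4.00

Braking distance d = v²/(2a), so with a fixed, d ∝ v².
Factor = (22/11)² = 2.0000² = 4.0000.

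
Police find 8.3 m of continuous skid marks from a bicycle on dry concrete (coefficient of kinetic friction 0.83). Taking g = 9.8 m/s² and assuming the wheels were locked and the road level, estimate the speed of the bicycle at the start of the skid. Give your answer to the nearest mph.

Deceleration a = μg = 0.83 × 9.8 = 8.134 m/s².
v = √(2a·d) = √(2 × 8.134 × 8.3) = √135.024 = 11.6200 m/s.
= 11.6200 ÷ 0.44704 = 25.993 mph.

Initial speed ≈ 26 mph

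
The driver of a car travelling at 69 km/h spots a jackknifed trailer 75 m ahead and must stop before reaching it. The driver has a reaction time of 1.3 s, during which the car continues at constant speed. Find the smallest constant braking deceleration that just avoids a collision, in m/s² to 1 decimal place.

69 km/h ÷ 3.6 = 19.1667 m/s.
Distance covered during reaction = 19.1667 × 1.3 = 24.917 m.
Distance available for braking: 75 − 24.917 = 50.083 m.
v² = 2a·d ⇒ a = v²/(2d) = 19.1667² / (2 × 50.083) = 367.362 / 100.166 = 3.6675 m/s².

Required deceleration ≈ 3.7 m/s²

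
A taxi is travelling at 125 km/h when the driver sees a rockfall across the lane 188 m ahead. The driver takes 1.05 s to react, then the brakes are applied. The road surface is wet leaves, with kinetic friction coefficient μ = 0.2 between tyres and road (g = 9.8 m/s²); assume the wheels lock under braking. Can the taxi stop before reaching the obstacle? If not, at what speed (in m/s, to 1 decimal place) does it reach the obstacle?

No — it strikes the obstacle at 24.7 m/s

125 km/h ÷ 3.6 = 34.7222 m/s.
a = μg = 0.2 × 9.8 = 1.960 m/s².
Reaction distance = 34.7222 × 1.05 = 36.458 m.
Braking distance needed to stop: v²/(2a) = 1205.631 / 3.920 = 307.559 m, so total needed = 36.458 + 307.559 = 344.017 m > 188 m — it cannot stop.
Distance remaining when braking begins: 188 − 36.458 = 151.542 m.
v² = v₀² − 2a·d = 1205.631 − 2 × 1.960 × 151.542 = 611.586 m²/s².
v = √611.586 = 24.730 m/s.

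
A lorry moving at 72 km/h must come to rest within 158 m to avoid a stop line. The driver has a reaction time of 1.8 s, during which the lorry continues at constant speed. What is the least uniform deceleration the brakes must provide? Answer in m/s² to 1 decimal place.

Required deceleration ≈ 1.6 m/s²

72 km/h ÷ 3.6 = 20.0000 m/s.
Distance covered during reaction = 20.0000 × 1.8 = 36.000 m.
Distance available for braking: 158 − 36.000 = 122.000 m.
v² = 2a·d ⇒ a = v²/(2d) = 20.0000² / (2 × 122.000) = 400.000 / 244.000 = 1.6393 m/s².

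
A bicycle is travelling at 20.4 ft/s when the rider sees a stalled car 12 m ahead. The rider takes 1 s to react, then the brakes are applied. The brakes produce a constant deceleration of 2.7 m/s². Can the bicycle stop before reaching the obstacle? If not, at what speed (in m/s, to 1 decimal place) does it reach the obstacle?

20.4 ft/s × 0.3048 = 6.2179 m/s.
Reaction distance = 6.2179 × 1 = 6.218 m.
Braking distance needed to stop: v²/(2a) = 38.662 / 5.400 = 7.160 m, so total needed = 6.218 + 7.160 = 13.378 m > 12 m — it cannot stop.
Distance remaining when braking begins: 12 − 6.218 = 5.782 m.
v² = v₀² − 2a·d = 38.662 − 2 × 2.700 × 5.782 = 7.439 m²/s².
v = √7.439 = 2.727 m/s.

No — it strikes the obstacle at 2.7 m/s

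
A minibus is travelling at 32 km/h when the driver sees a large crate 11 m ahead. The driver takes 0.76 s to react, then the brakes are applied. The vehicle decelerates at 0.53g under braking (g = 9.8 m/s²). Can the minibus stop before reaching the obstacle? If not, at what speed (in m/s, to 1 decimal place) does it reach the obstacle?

No — it strikes the obstacle at 5.9 m/s

32 km/h ÷ 3.6 = 8.8889 m/s.
a = 0.53 × 9.8 = 5.194 m/s².
Reaction distance = 8.8889 × 0.76 = 6.756 m.
Braking distance needed to stop: v²/(2a) = 79.013 / 10.388 = 7.606 m, so total needed = 6.756 + 7.606 = 14.362 m > 11 m — it cannot stop.
Distance remaining when braking begins: 11 − 6.756 = 4.244 m.
v² = v₀² − 2a·d = 79.013 − 2 × 5.194 × 4.244 = 34.926 m²/s².
v = √34.926 = 5.910 m/s.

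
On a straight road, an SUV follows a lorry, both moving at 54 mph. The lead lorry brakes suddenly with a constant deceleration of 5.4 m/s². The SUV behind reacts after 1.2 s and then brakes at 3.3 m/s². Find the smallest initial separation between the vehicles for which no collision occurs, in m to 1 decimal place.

Minimum gap ≈ 63.3 m

54 mph × 0.44704 = 24.1402 m/s.
Leader travels v²/(2a_L) = 582.749 / 10.800 = 53.958 m before stopping.
Follower covers v·t_r = 24.1402 × 1.2 = 28.968 m while reacting, then v²/(2a_F) = 582.749 / 6.600 = 88.295 m while braking, for a total of 28.968 + 88.295 = 117.263 m.
Since a_F ≤ a_L and the follower starts braking later, the follower is never slower than the leader, so the closest approach is when both have stopped.
Minimum gap = 117.263 − 53.958 = 63.305 m.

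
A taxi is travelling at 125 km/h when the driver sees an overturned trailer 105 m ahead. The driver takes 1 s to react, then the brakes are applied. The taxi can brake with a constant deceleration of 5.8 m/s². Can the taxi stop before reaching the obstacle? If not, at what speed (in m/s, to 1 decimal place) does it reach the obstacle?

125 km/h ÷ 3.6 = 34.7222 m/s.
Reaction distance = 34.7222 × 1 = 34.722 m.
Braking distance needed to stop: v²/(2a) = 1205.631 / 11.600 = 103.934 m, so total needed = 34.722 + 103.934 = 138.656 m > 105 m — it cannot stop.
Distance remaining when braking begins: 105 − 34.722 = 70.278 m.
v² = v₀² − 2a·d = 1205.631 − 2 × 5.800 × 70.278 = 390.406 m²/s².
v = √390.406 = 19.759 m/s.

No — it strikes the obstacle at 19.8 m/s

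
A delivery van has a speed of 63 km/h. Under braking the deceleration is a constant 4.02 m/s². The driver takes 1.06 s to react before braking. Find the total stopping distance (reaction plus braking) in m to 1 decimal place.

Total stopping distance ≈ 56.6 m

63 km/h ÷ 3.6 = 17.5000 m/s.
Reaction distance = v·t_r = 17.5000 × 1.06 = 18.550 m.
Braking distance = v²/(2a) = 17.5000² / (2 × 4.020) = 306.250 / 8.040 = 38.091 m.
Total = 18.550 + 38.091 = 56.641 m.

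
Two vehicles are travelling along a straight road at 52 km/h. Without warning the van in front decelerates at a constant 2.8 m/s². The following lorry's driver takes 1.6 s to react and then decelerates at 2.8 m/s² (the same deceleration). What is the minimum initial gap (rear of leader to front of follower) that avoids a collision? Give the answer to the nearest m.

52 km/h ÷ 3.6 = 14.4444 m/s.
Leader travels v²/(2a_L) = 208.641 / 5.600 = 37.257 m before stopping.
Follower covers v·t_r = 14.4444 × 1.6 = 23.111 m while reacting, then v²/(2a_F) = 208.641 / 5.600 = 37.257 m while braking, for a total of 23.111 + 37.257 = 60.368 m.
Since a_F ≤ a_L and the follower starts braking later, the follower is never slower than the leader, so the closest approach is when both have stopped.
Minimum gap = 60.368 − 37.257 = 23.111 m.

Minimum gap ≈ 23 m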